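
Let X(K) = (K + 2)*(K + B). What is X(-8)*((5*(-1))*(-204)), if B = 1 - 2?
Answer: 55080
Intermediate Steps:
B = -1
X(K) = (-1 + K)*(2 + K) (X(K) = (K + 2)*(K - 1) = (2 + K)*(-1 + K) = (-1 + K)*(2 + K))
X(-8)*((5*(-1))*(-204)) = (-2 - 8 + (-8)**2)*((5*(-1))*(-204)) = (-2 - 8 + 64)*(-5*(-204)) = 54*1020 = 55080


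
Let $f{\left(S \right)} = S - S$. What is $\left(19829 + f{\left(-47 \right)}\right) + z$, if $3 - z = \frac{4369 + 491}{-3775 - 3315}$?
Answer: $\frac{14061374}{709} \approx 19833.0$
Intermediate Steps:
$f{\left(S \right)} = 0$
$z = \frac{2613}{709}$ ($z = 3 - \frac{4369 + 491}{-3775 - 3315} = 3 - \frac{4860}{-7090} = 3 - 4860 \left(- \frac{1}{7090}\right) = 3 - - \frac{486}{709} = 3 + \frac{486}{709} = \frac{2613}{709} \approx 3.6855$)
$\left(19829 + f{\left(-47 \right)}\right) + z = \left(19829 + 0\right) + \frac{2613}{709} = 19829 + \frac{2613}{709} = \frac{14061374}{709}$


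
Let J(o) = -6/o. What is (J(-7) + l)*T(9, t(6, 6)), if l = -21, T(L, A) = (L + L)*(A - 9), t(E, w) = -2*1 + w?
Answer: 12690/7 ≈ 1812.9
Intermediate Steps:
t(E, w) = -2 + w
T(L, A) = 2*L*(-9 + A) (T(L, A) = (2*L)*(-9 + A) = 2*L*(-9 + A))
(J(-7) + l)*T(9, t(6, 6)) = (-6/(-7) - 21)*(2*9*(-9 + (-2 + 6))) = (-6*(-⅐) - 21)*(2*9*(-9 + 4)) = (6/7 - 21)*(2*9*(-5)) = -141/7*(-90) = 12690/7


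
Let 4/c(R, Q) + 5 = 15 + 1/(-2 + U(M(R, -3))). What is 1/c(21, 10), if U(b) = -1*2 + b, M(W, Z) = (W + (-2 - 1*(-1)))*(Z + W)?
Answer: 3561/1424 ≈ 2.5007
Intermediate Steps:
M(W, Z) = (-1 + W)*(W + Z) (M(W, Z) = (W + (-2 + 1))*(W + Z) = (W - 1)*(W + Z) = (-1 + W)*(W + Z))
U(b) = -2 + b
c(R, Q) = 4/(10 + 1/(-1 + R² - 4*R)) (c(R, Q) = 4/(-5 + (15 + 1/(-2 + (-2 + (R² - R - 1*(-3) + R*(-3)))))) = 4/(-5 + (15 + 1/(-2 + (-2 + (R² - R + 3 - 3*R))))) = 4/(-5 + (15 + 1/(-2 + (-2 + (3 + R² - 4*R))))) = 4/(-5 + (15 + 1/(-2 + (1 + R² - 4*R)))) = 4/(-5 + (15 + 1/(-1 + R² - 4*R))) = 4/(10 + 1/(-1 + R² - 4*R)))
1/c(21, 10) = 1/(4*(-1 + 21² - 4*21)/(-9 - 40*21 + 10*21²)) = 1/(4*(-1 + 441 - 84)/(-9 - 840 + 10*441)) = 1/(4*356/(-9 - 840 + 4410)) = 1/(4*356/3561) = 1/(4*(1/3561)*356) = 1/(1424/3561) = 3561/1424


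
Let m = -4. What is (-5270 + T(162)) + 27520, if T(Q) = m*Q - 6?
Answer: 21596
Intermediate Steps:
T(Q) = -6 - 4*Q (T(Q) = -4*Q - 6 = -6 - 4*Q)
(-5270 + T(162)) + 27520 = (-5270 + (-6 - 4*162)) + 27520 = (-5270 + (-6 - 648)) + 27520 = (-5270 - 654) + 27520 = -5924 + 27520 = 21596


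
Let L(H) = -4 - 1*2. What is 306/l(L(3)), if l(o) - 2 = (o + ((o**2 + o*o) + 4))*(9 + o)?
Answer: 153/106 ≈ 1.4434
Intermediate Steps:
L(H) = -6 (L(H) = -4 - 2 = -6)
l(o) = 2 + (9 + o)*(4 + o + 2*o**2) (l(o) = 2 + (o + ((o**2 + o*o) + 4))*(9 + o) = 2 + (o + ((o**2 + o**2) + 4))*(9 + o) = 2 + (o + (2*o**2 + 4))*(9 + o) = 2 + (o + (4 + 2*o**2))*(9 + o) = 2 + (4 + o + 2*o**2)*(9 + o) = 2 + (9 + o)*(4 + o + 2*o**2))
306/l(L(3)) = 306/(38 + 2*(-6)**3 + 13*(-6) + 19*(-6)**2) = 306/(38 + 2*(-216) - 78 + 19*36) = 306/(38 - 432 - 78 + 684) = 306/212 = 306*(1/212) = 153/106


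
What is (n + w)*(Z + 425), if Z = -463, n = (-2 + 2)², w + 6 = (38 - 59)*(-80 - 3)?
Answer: -66006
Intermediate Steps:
w = 1737 (w = -6 + (38 - 59)*(-80 - 3) = -6 - 21*(-83) = -6 + 1743 = 1737)
n = 0 (n = 0² = 0)
(n + w)*(Z + 425) = (0 + 1737)*(-463 + 425) = 1737*(-38) = -66006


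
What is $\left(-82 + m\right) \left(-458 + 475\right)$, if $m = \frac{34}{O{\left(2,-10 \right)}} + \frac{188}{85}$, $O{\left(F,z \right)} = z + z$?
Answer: $- \frac{13853}{10} \approx -1385.3$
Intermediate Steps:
$O{\left(F,z \right)} = 2 z$
$m = \frac{87}{170}$ ($m = \frac{34}{2 \left(-10\right)} + \frac{188}{85} = \frac{34}{-20} + 188 \cdot \frac{1}{85} = 34 \left(- \frac{1}{20}\right) + \frac{188}{85} = - \frac{17}{10} + \frac{188}{85} = \frac{87}{170} \approx 0.51176$)
$\left(-82 + m\right) \left(-458 + 475\right) = \left(-82 + \frac{87}{170}\right) \left(-458 + 475\right) = \left(- \frac{13853}{170}\right) 17 = - \frac{13853}{10}$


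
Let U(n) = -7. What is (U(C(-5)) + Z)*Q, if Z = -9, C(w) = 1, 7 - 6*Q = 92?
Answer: 680/3 ≈ 226.67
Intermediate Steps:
Q = -85/6 (Q = 7/6 - ⅙*92 = 7/6 - 46/3 = -85/6 ≈ -14.167)
(U(C(-5)) + Z)*Q = (-7 - 9)*(-85/6) = -16*(-85/6) = 680/3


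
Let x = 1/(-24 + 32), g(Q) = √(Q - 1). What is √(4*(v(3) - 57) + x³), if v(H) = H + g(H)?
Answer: √(-221182 + 4096*√2)/32 ≈ 14.503*I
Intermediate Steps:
g(Q) = √(-1 + Q)
v(H) = H + √(-1 + H)
x = ⅛ (x = 1/8 = ⅛ ≈ 0.12500)
√(4*(v(3) - 57) + x³) = √(4*((3 + √(-1 + 3)) - 57) + (⅛)³) = √(4*((3 + √2) - 57) + 1/512) = √(4*(-54 + √2) + 1/512) = √((-216 + 4*√2) + 1/512) = √(-110591/512 + 4*√2)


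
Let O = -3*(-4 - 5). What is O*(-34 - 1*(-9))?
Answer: -675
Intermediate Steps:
O = 27 (O = -3*(-9) = 27)
O*(-34 - 1*(-9)) = 27*(-34 - 1*(-9)) = 27*(-34 + 9) = 27*(-25) = -675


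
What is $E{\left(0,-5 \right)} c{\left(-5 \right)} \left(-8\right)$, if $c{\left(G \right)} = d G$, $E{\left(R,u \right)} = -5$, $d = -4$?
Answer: $800$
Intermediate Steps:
$c{\left(G \right)} = - 4 G$
$E{\left(0,-5 \right)} c{\left(-5 \right)} \left(-8\right) = - 5 \left(\left(-4\right) \left(-5\right)\right) \left(-8\right) = \left(-5\right) 20 \left(-8\right) = \left(-100\right) \left(-8\right) = 800$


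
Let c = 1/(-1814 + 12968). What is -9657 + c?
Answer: -107714177/11154 ≈ -9657.0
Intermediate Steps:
c = 1/11154 ≈ 8.9654e-5
-9657 + c = -9657 + 1/11154 = -107714177/11154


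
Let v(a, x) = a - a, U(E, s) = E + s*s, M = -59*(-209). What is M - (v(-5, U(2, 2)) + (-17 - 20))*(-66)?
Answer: 9889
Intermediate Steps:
M = 12331
U(E, s) = E + s²
v(a, x) = 0
M - (v(-5, U(2, 2)) + (-17 - 20))*(-66) = 12331 - (0 + (-17 - 20))*(-66) = 12331 - (0 - 37)*(-66) = 12331 - (-37)*(-66) = 12331 - 1*2442 = 12331 - 2442 = 9889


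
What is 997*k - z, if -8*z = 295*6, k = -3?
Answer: -11079/4 ≈ -2769.8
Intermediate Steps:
z = -885/4 (z = -295*6/8 = -⅛*1770 = -885/4 ≈ -221.25)
997*k - z = 997*(-3) - 1*(-885/4) = -2991 + 885/4 = -11079/4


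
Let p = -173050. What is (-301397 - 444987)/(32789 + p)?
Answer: 746384/140261 ≈ 5.3214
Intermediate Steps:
(-301397 - 444987)/(32789 + p) = (-301397 - 444987)/(32789 - 173050) = -746384/(-140261) = -746384*(-1/140261) = 746384/140261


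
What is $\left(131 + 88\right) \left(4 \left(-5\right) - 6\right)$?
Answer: $-5694$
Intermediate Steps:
$\left(131 + 88\right) \left(4 \left(-5\right) - 6\right) = 219 \left(-20 - 6\right) = 219 \left(-26\right) = -5694$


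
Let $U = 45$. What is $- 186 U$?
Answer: $-8370$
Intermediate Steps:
$- 186 U = \left(-186\right) 45 = -8370$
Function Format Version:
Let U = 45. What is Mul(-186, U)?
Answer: -8370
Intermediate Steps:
Mul(-186, U) = Mul(-186, 45) = -8370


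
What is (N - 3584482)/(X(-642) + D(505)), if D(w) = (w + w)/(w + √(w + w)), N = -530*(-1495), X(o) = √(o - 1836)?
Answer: 2792132*(-505 - √1010)/(1010 + I*√2478*(505 + √1010)) ≈ -2117.1 + 56010.0*I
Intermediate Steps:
X(o) = √(-1836 + o)
N = 792350
D(w) = 2*w/(w + √2*√w) (D(w) = (2*w)/(w + √(2*w)) = (2*w)/(w + √2*√w) = 2*w/(w + √2*√w))
(N - 3584482)/(X(-642) + D(505)) = (792350 - 3584482)/(√(-1836 - 642) + 2*505/(505 + √2*√505)) = -2792132/(√(-2478) + 2*505/(505 + √1010)) = -2792132/(I*√2478 + 1010/(505 + √1010)) = -2792132/(1010/(505 + √1010) + I*√2478)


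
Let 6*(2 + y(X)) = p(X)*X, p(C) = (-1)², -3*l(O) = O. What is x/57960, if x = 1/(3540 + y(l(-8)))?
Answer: 1/205088240 ≈ 4.8760e-9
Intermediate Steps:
l(O) = -O/3
p(C) = 1
y(X) = -2 + X/6 (y(X) = -2 + (1*X)/6 = -2 + X/6)
x = 9/31846 (x = 1/(3540 + (-2 + (-⅓*(-8))/6)) = 1/(3540 + (-2 + (⅙)*(8/3))) = 1/(3540 + (-2 + 4/9)) = 1/(3540 - 14/9) = 1/(31846/9) = 9/31846 ≈ 0.00028261)
x/57960 = (9/31846)/57960 = (9/31846)*(1/57960) = 1/205088240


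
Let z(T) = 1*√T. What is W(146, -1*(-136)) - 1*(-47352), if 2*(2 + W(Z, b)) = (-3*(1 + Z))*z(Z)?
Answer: 47350 - 441*√146/2 ≈ 44686.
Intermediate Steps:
z(T) = √T
W(Z, b) = -2 + √Z*(-3 - 3*Z)/2 (W(Z, b) = -2 + ((-3*(1 + Z))*√Z)/2 = -2 + ((-3 - 3*Z)*√Z)/2 = -2 + (√Z*(-3 - 3*Z))/2 = -2 + √Z*(-3 - 3*Z)/2)
W(146, -1*(-136)) - 1*(-47352) = (-2 - 3*√146/2 - 219*√146) - 1*(-47352) = (-2 - 3*√146/2 - 219*√146) + 47352 = (-2 - 441*√146/2) + 47352 = 47350 - 441*√146/2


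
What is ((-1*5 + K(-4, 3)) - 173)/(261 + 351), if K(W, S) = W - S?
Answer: -185/612 ≈ -0.30229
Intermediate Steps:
((-1*5 + K(-4, 3)) - 173)/(261 + 351) = ((-1*5 + (-4 - 1*3)) - 173)/(261 + 351) = ((-5 + (-4 - 3)) - 173)/612 = ((-5 - 7) - 173)*(1/612) = (-12 - 173)*(1/612) = -185*1/612 = -185/612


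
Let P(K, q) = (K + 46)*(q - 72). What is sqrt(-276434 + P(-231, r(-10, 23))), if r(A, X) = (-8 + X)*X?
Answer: I*sqrt(326939) ≈ 571.79*I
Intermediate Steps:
r(A, X) = X*(-8 + X)
P(K, q) = (-72 + q)*(46 + K) (P(K, q) = (46 + K)*(-72 + q) = (-72 + q)*(46 + K))
sqrt(-276434 + P(-231, r(-10, 23))) = sqrt(-276434 + (-3312 - 72*(-231) + 46*(23*(-8 + 23)) - 5313*(-8 + 23))) = sqrt(-276434 + (-3312 + 16632 + 46*(23*15) - 5313*15)) = sqrt(-276434 + (-3312 + 16632 + 46*345 - 231*345)) = sqrt(-276434 + (-3312 + 16632 + 15870 - 79695)) = sqrt(-276434 - 50505) = sqrt(-326939) = I*sqrt(326939)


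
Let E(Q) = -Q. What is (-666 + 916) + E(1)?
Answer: 249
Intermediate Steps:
(-666 + 916) + E(1) = (-666 + 916) - 1*1 = 250 - 1 = 249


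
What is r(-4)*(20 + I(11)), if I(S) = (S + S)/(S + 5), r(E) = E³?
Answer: -1368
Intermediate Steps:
I(S) = 2*S/(5 + S) (I(S) = (2*S)/(5 + S) = 2*S/(5 + S))
r(-4)*(20 + I(11)) = (-4)³*(20 + 2*11/(5 + 11)) = -64*(20 + 2*11/16) = -64*(20 + 2*11*(1/16)) = -64*(20 + 11/8) = -64*171/8 = -1368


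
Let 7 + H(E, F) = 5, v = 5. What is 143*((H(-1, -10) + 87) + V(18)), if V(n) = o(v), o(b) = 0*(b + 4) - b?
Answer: 11440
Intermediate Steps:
H(E, F) = -2 (H(E, F) = -7 + 5 = -2)
o(b) = -b (o(b) = 0*(4 + b) - b = 0 - b = -b)
V(n) = -5 (V(n) = -1*5 = -5)
143*((H(-1, -10) + 87) + V(18)) = 143*((-2 + 87) - 5) = 143*(85 - 5) = 143*80 = 11440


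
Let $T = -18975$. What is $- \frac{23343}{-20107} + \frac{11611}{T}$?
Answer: $\frac{209471048}{381530325} \approx 0.54903$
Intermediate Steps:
$- \frac{23343}{-20107} + \frac{11611}{T} = - \frac{23343}{-20107} + \frac{11611}{-18975} = \left(-23343\right) \left(- \frac{1}{20107}\right) + 11611 \left(- \frac{1}{18975}\right) = \frac{23343}{20107} - \frac{11611}{18975} = \frac{209471048}{381530325}$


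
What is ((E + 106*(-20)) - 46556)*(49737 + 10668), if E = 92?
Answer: -2934716520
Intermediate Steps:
((E + 106*(-20)) - 46556)*(49737 + 10668) = ((92 + 106*(-20)) - 46556)*(49737 + 10668) = ((92 - 2120) - 46556)*60405 = (-2028 - 46556)*60405 = -48584*60405 = -2934716520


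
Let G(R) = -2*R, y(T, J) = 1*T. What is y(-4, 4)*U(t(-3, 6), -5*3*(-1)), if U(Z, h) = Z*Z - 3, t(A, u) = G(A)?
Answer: -132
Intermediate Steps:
y(T, J) = T
t(A, u) = -2*A
U(Z, h) = -3 + Z**2 (U(Z, h) = Z**2 - 3 = -3 + Z**2)
y(-4, 4)*U(t(-3, 6), -5*3*(-1)) = -4*(-3 + (-2*(-3))**2) = -4*(-3 + 6**2) = -4*(-3 + 36) = -4*33 = -132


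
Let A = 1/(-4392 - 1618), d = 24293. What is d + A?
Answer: 146000929/6010 ≈ 24293.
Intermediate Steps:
A = -1/6010 (A = 1/(-6010) = -1/6010 ≈ -0.00016639)
d + A = 24293 - 1/6010 = 146000929/6010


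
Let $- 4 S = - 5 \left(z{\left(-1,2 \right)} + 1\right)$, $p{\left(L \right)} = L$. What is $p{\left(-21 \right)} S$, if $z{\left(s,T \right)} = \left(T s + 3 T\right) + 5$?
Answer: $- \frac{525}{2} \approx -262.5$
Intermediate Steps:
$z{\left(s,T \right)} = 5 + 3 T + T s$ ($z{\left(s,T \right)} = \left(3 T + T s\right) + 5 = 5 + 3 T + T s$)
$S = \frac{25}{2}$ ($S = - \frac{\left(-5\right) \left(\left(5 + 3 \cdot 2 + 2 \left(-1\right)\right) + 1\right)}{4} = - \frac{\left(-5\right) \left(\left(5 + 6 - 2\right) + 1\right)}{4} = - \frac{\left(-5\right) \left(9 + 1\right)}{4} = - \frac{\left(-5\right) 10}{4} = \left(- \frac{1}{4}\right) \left(-50\right) = \frac{25}{2} \approx 12.5$)
$p{\left(-21 \right)} S = \left(-21\right) \frac{25}{2} = - \frac{525}{2}$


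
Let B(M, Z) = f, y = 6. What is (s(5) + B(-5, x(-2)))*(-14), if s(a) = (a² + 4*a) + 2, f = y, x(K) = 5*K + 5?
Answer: -742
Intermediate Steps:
x(K) = 5 + 5*K
f = 6
B(M, Z) = 6
s(a) = 2 + a² + 4*a
(s(5) + B(-5, x(-2)))*(-14) = ((2 + 5² + 4*5) + 6)*(-14) = ((2 + 25 + 20) + 6)*(-14) = (47 + 6)*(-14) = 53*(-14) = -742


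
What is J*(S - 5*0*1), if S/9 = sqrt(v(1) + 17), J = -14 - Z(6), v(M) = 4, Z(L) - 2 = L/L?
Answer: -153*sqrt(21) ≈ -701.13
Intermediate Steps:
Z(L) = 3 (Z(L) = 2 + L/L = 2 + 1 = 3)
J = -17 (J = -14 - 1*3 = -14 - 3 = -17)
S = 9*sqrt(21) (S = 9*sqrt(4 + 17) = 9*sqrt(21) ≈ 41.243)
J*(S - 5*0*1) = -17*(9*sqrt(21) - 5*0*1) = -17*(9*sqrt(21) + 0*1) = -17*(9*sqrt(21) + 0) = -153*sqrt(21)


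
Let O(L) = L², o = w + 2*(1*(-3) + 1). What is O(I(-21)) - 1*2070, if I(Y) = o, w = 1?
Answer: -2061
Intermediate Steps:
o = -3 (o = 1 + 2*(1*(-3) + 1) = 1 + 2*(-3 + 1) = 1 + 2*(-2) = 1 - 4 = -3)
I(Y) = -3
O(I(-21)) - 1*2070 = (-3)² - 1*2070 = 9 - 2070 = -2061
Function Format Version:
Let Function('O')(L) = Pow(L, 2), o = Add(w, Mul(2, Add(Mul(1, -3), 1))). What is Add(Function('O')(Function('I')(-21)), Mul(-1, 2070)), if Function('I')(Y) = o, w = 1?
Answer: -2061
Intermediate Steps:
o = -3 (o = Add(1, Mul(2, Add(Mul(1, -3), 1))) = Add(1, Mul(2, Add(-3, 1))) = Add(1, Mul(2, -2)) = Add(1, -4) = -3)
Function('I')(Y) = -3
Add(Function('O')(Function('I')(-21)), Mul(-1, 2070)) = Add(Pow(-3, 2), Mul(-1, 2070)) = Add(9, -2070) = -2061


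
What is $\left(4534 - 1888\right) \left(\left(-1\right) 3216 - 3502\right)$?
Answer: $-17775828$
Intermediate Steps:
$\left(4534 - 1888\right) \left(\left(-1\right) 3216 - 3502\right) = 2646 \left(-3216 - 3502\right) = 2646 \left(-6718\right) = -17775828$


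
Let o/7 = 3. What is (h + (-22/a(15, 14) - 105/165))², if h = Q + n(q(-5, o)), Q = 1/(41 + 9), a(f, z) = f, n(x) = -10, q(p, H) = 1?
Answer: 397483969/2722500 ≈ 146.00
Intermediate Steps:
o = 21 (o = 7*3 = 21)
Q = 1/50 ≈ 0.020000
h = -499/50 (h = 1/50 - 10 = -499/50 ≈ -9.9800)
(h + (-22/a(15, 14) - 105/165))² = (-499/50 + (-22/15 - 105/165))² = (-499/50 + (-22*1/15 - 105*1/165))² = (-499/50 + (-22/15 - 7/11))² = (-499/50 - 347/165)² = (-19937/1650)² = 397483969/2722500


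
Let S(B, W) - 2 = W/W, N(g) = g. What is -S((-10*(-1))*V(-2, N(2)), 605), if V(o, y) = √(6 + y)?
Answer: -3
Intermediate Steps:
S(B, W) = 3 (S(B, W) = 2 + W/W = 2 + 1 = 3)
-S((-10*(-1))*V(-2, N(2)), 605) = -1*3 = -3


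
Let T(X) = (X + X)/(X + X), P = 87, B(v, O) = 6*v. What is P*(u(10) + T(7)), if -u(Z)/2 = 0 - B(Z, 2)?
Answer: 10527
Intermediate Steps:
u(Z) = 12*Z (u(Z) = -2*(0 - 6*Z) = -(-12)*Z = 12*Z)
T(X) = 1 (T(X) = (2*X)/((2*X)) = (2*X)*(1/(2*X)) = 1)
P*(u(10) + T(7)) = 87*(12*10 + 1) = 87*(120 + 1) = 87*121 = 10527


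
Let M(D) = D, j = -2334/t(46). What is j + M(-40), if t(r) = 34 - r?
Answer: 309/2 ≈ 154.50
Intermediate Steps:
j = 389/2 (j = -2334/(34 - 1*46) = -2334/(34 - 46) = -2334/(-12) = -2334*(-1/12) = 389/2 ≈ 194.50)
j + M(-40) = 389/2 - 40 = 309/2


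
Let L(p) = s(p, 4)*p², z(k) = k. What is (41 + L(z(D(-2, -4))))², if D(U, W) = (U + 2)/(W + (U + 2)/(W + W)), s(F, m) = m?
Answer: 1681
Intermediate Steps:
D(U, W) = (2 + U)/(W + (2 + U)/(2*W)) (D(U, W) = (2 + U)/(W + (2 + U)/((2*W))) = (2 + U)/(W + (2 + U)*(1/(2*W))) = (2 + U)/(W + (2 + U)/(2*W)))
L(p) = 4*p²
(41 + L(z(D(-2, -4))))² = (41 + 4*(2*(-4)*(2 - 2)/(2 - 2 + 2*(-4)²))²)² = (41 + 4*(2*(-4)*0/(2 - 2 + 2*16))²)² = (41 + 4*(2*(-4)*0/(2 - 2 + 32))²)² = (41 + 4*(2*(-4)*0/32)²)² = (41 + 4*(2*(-4)*(1/32)*0)²)² = (41 + 4*0²)² = (41 + 4*0)² = (41 + 0)² = 41² = 1681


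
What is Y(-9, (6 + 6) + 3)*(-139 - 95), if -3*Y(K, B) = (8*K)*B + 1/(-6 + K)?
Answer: -421226/5 ≈ -84245.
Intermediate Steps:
Y(K, B) = -1/(3*(-6 + K)) - 8*B*K/3 (Y(K, B) = -((8*K)*B + 1/(-6 + K))/3 = -(8*B*K + 1/(-6 + K))/3 = -(1/(-6 + K) + 8*B*K)/3 = -1/(3*(-6 + K)) - 8*B*K/3)
Y(-9, (6 + 6) + 3)*(-139 - 95) = ((-1 - 8*((6 + 6) + 3)*(-9)² + 48*((6 + 6) + 3)*(-9))/(3*(-6 - 9)))*(-139 - 95) = ((⅓)*(-1 - 8*(12 + 3)*81 + 48*(12 + 3)*(-9))/(-15))*(-234) = ((⅓)*(-1/15)*(-1 - 8*15*81 + 48*15*(-9)))*(-234) = ((⅓)*(-1/15)*(-1 - 9720 - 6480))*(-234) = ((⅓)*(-1/15)*(-16201))*(-234) = (16201/45)*(-234) = -421226/5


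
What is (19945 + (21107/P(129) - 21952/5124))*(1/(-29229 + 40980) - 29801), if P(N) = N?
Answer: -55400660405381000/92468619 ≈ -5.9913e+8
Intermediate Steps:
(19945 + (21107/P(129) - 21952/5124))*(1/(-29229 + 40980) - 29801) = (19945 + (21107/129 - 21952/5124))*(1/(-29229 + 40980) - 29801) = (19945 + (21107*(1/129) - 21952*1/5124))*(1/11751 - 29801) = (19945 + (21107/129 - 784/183))*(1/11751 - 29801) = (19945 + 1253815/7869)*(-350191550/11751) = (158201020/7869)*(-350191550/11751) = -55400660405381000/92468619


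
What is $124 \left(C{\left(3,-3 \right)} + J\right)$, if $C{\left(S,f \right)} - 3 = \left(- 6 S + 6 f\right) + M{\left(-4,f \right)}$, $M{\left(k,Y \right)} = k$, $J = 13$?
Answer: $-2976$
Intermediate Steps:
$C{\left(S,f \right)} = -1 - 6 S + 6 f$ ($C{\left(S,f \right)} = 3 - \left(4 - 6 f + 6 S\right) = -1 - 6 S + 6 f$)
$124 \left(C{\left(3,-3 \right)} + J\right) = 124 \left(\left(-1 - 18 + 6 \left(-3\right)\right) + 13\right) = 124 \left(\left(-1 - 18 - 18\right) + 13\right) = 124 \left(-37 + 13\right) = 124 \left(-24\right) = -2976$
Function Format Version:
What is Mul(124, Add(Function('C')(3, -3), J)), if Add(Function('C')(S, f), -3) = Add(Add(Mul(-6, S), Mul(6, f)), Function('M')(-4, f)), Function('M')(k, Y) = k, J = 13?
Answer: -2976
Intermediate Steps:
Function('C')(S, f) = Add(-1, Mul(-6, S), Mul(6, f)) (Function('C')(S, f) = Add(3, Add(Add(Mul(-6, S), Mul(6, f)), -4)) = Add(3, Add(-4, Mul(-6, S), Mul(6, f))) = Add(-1, Mul(-6, S), Mul(6, f)))
Mul(124, Add(Function('C')(3, -3), J)) = Mul(124, Add(Add(-1, Mul(-6, 3), Mul(6, -3)), 13)) = Mul(124, Add(Add(-1, -18, -18), 13)) = Mul(124, Add(-37, 13)) = Mul(124, -24) = -2976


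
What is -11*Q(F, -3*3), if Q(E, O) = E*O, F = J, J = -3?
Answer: -297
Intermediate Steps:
F = -3
-11*Q(F, -3*3) = -(-33)*(-3*3) = -(-33)*(-9) = -11*27 = -297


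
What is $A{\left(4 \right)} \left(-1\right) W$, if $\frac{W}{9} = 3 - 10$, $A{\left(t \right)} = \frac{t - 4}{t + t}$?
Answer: $0$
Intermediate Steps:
$A{\left(t \right)} = \frac{-4 + t}{2 t}$
$W = -63$ ($W = 9 \left(3 - 10\right) = 9 \left(-7\right) = -63$)
$A{\left(4 \right)} \left(-1\right) W = \frac{-4 + 4}{2 \cdot 4} \left(-1\right) \left(-63\right) = \frac{1}{2} \cdot \frac{1}{4} \cdot 0 \left(-1\right) \left(-63\right) = 0 \left(-1\right) \left(-63\right) = 0 \left(-63\right) = 0$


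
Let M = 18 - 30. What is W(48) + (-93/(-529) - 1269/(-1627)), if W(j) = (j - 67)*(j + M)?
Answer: -587884560/860683 ≈ -683.04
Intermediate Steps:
M = -12
W(j) = (-67 + j)*(-12 + j) (W(j) = (j - 67)*(j - 12) = (-67 + j)*(-12 + j))
W(48) + (-93/(-529) - 1269/(-1627)) = (804 + 48² - 79*48) + (-93/(-529) - 1269/(-1627)) = (804 + 2304 - 3792) + (-93*(-1/529) - 1269*(-1/1627)) = -684 + (93/529 + 1269/1627) = -684 + 822612/860683 = -587884560/860683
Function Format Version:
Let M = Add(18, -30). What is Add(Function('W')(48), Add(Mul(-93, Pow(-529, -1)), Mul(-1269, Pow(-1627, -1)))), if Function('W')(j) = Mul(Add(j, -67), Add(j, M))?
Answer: Rational(-587884560, 860683) ≈ -683.04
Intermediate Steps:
M = -12
Function('W')(j) = Mul(Add(-67, j), Add(-12, j)) (Function('W')(j) = Mul(Add(j, -67), Add(j, -12)) = Mul(Add(-67, j), Add(-12, j)))
Add(Function('W')(48), Add(Mul(-93, Pow(-529, -1)), Mul(-1269, Pow(-1627, -1)))) = Add(Add(804, Pow(48, 2), Mul(-79, 48)), Add(Mul(-93, Pow(-529, -1)), Mul(-1269, Pow(-1627, -1)))) = Add(Add(804, 2304, -3792), Add(Mul(-93, Rational(-1, 529)), Mul(-1269, Rational(-1, 1627)))) = Add(-684, Add(Rational(93, 529), Rational(1269, 1627))) = Add(-684, Rational(822612, 860683)) = Rational(-587884560, 860683)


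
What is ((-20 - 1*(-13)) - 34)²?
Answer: 1681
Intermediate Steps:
((-20 - 1*(-13)) - 34)² = ((-20 + 13) - 34)² = (-7 - 34)² = (-41)² = 1681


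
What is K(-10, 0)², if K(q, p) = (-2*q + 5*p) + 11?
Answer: 961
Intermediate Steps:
K(q, p) = 11 - 2*q + 5*p
K(-10, 0)² = (11 - 2*(-10) + 5*0)² = (11 + 20 + 0)² = 31² = 961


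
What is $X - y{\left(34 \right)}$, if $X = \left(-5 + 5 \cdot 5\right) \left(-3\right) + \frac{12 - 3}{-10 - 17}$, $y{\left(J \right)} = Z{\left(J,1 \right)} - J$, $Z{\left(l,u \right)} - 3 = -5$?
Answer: $- \frac{73}{3} \approx -24.333$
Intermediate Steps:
$Z{\left(l,u \right)} = -2$ ($Z{\left(l,u \right)} = 3 - 5 = -2$)
$y{\left(J \right)} = -2 - J$
$X = - \frac{181}{3}$ ($X = \left(-5 + 25\right) \left(-3\right) + \frac{9}{-27} = 20 \left(-3\right) + 9 \left(- \frac{1}{27}\right) = -60 - \frac{1}{3} = - \frac{181}{3} \approx -60.333$)
$X - y{\left(34 \right)} = - \frac{181}{3} - \left(-2 - 34\right) = - \frac{181}{3} - -36 = - \frac{181}{3} + 36 = - \frac{73}{3}$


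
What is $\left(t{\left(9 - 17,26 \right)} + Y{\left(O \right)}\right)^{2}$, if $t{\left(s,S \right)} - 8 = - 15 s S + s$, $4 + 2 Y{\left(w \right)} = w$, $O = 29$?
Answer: $\frac{39250225}{4} \approx 9.8126 \cdot 10^{6}$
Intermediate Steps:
$Y{\left(w \right)} = -2 + \frac{w}{2}$
$t{\left(s,S \right)} = 8 + s - 15 S s$ ($t{\left(s,S \right)} = 8 + \left(- 15 s S + s\right) = 8 - \left(- s + 15 S s\right) = 8 + s - 15 S s$)
$\left(t{\left(9 - 17,26 \right)} + Y{\left(O \right)}\right)^{2} = \left(\left(8 + \left(9 - 17\right) - 390 \left(9 - 17\right)\right) + \left(-2 + \frac{1}{2} \cdot 29\right)\right)^{2} = \left(\left(8 - 8 - 390 \left(-8\right)\right) + \left(-2 + \frac{29}{2}\right)\right)^{2} = \left(\left(8 - 8 + 3120\right) + \frac{25}{2}\right)^{2} = \left(3120 + \frac{25}{2}\right)^{2} = \left(\frac{6265}{2}\right)^{2} = \frac{39250225}{4}$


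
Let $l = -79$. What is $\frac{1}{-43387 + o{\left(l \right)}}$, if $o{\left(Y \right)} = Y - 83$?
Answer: $- \frac{1}{43549} \approx -2.2963 \cdot 10^{-5}$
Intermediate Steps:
$o{\left(Y \right)} = -83 + Y$
$\frac{1}{-43387 + o{\left(l \right)}} = \frac{1}{-43387 - 162} = \frac{1}{-43549} = - \frac{1}{43549}$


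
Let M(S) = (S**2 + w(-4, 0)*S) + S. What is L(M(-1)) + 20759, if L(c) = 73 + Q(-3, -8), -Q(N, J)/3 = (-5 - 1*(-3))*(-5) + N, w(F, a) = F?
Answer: 20811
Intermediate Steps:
Q(N, J) = -30 - 3*N (Q(N, J) = -3*((-5 - 1*(-3))*(-5) + N) = -3*((-5 + 3)*(-5) + N) = -3*(-2*(-5) + N) = -3*(10 + N) = -30 - 3*N)
M(S) = S**2 - 3*S (M(S) = (S**2 - 4*S) + S = S**2 - 3*S)
L(c) = 52 (L(c) = 73 + (-30 - 3*(-3)) = 73 + (-30 + 9) = 73 - 21 = 52)
L(M(-1)) + 20759 = 52 + 20759 = 20811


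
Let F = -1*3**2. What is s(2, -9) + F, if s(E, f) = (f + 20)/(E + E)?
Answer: -25/4 ≈ -6.2500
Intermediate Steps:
s(E, f) = (20 + f)/(2*E) (s(E, f) = (20 + f)/((2*E)) = (20 + f)*(1/(2*E)) = (20 + f)/(2*E))
F = -9 (F = -1*9 = -9)
s(2, -9) + F = (1/2)*(20 - 9)/2 - 9 = (1/2)*(1/2)*11 - 9 = 11/4 - 9 = -25/4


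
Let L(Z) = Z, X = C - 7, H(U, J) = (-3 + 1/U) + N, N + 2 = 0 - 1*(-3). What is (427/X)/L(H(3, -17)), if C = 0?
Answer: 183/5 ≈ 36.600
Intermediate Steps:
N = 1 (N = -2 + (0 - 1*(-3)) = -2 + (0 + 3) = -2 + 3 = 1)
H(U, J) = -2 + 1/U (H(U, J) = (-3 + 1/U) + 1 = -2 + 1/U)
X = -7 (X = 0 - 7 = -7)
(427/X)/L(H(3, -17)) = (427/(-7))/(-2 + 1/3) = (427*(-⅐))/(-2 + ⅓) = -61/(-5/3) = -61*(-⅗) = 183/5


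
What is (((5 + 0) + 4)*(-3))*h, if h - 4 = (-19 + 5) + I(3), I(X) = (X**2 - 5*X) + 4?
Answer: 324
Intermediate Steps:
I(X) = 4 + X**2 - 5*X
h = -12 (h = 4 + ((-19 + 5) + (4 + 3**2 - 5*3)) = 4 + (-14 + (4 + 9 - 15)) = 4 + (-14 - 2) = 4 - 16 = -12)
(((5 + 0) + 4)*(-3))*h = (((5 + 0) + 4)*(-3))*(-12) = ((5 + 4)*(-3))*(-12) = (9*(-3))*(-12) = -27*(-12) = 324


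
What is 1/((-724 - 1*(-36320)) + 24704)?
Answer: 1/60300 ≈ 1.6584e-5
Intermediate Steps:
1/((-724 - 1*(-36320)) + 24704) = 1/((-724 + 36320) + 24704) = 1/(35596 + 24704) = 1/60300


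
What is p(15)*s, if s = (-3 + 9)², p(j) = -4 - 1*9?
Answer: -468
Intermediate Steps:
p(j) = -13 (p(j) = -4 - 9 = -13)
s = 36 (s = 6² = 36)
p(15)*s = -13*36 = -468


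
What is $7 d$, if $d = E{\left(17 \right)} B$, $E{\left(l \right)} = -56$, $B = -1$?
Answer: $392$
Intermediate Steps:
$d = 56$ ($d = \left(-56\right) \left(-1\right) = 56$)
$7 d = 7 \cdot 56 = 392$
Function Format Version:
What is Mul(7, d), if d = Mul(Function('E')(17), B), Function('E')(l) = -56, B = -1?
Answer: 392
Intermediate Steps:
d = 56 (d = Mul(-56, -1) = 56)
Mul(7, d) = Mul(7, 56) = 392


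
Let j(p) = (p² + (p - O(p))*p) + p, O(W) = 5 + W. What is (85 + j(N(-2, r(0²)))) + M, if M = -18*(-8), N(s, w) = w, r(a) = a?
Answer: 229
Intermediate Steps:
j(p) = p² - 4*p (j(p) = (p² + (p - (5 + p))*p) + p = (p² + (p + (-5 - p))*p) + p = (p² - 5*p) + p = p² - 4*p)
M = 144
(85 + j(N(-2, r(0²)))) + M = (85 + 0²*(-4 + 0²)) + 144 = (85 + 0*(-4 + 0)) + 144 = (85 + 0*(-4)) + 144 = (85 + 0) + 144 = 85 + 144 = 229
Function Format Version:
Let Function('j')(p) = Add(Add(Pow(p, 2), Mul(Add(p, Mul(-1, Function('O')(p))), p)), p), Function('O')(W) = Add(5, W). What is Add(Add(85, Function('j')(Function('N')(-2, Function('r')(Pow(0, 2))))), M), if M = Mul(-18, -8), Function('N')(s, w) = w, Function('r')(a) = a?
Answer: 229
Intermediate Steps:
Function('j')(p) = Add(Pow(p, 2), Mul(-4, p)) (Function('j')(p) = Add(Add(Pow(p, 2), Mul(Add(p, Mul(-1, Add(5, p))), p)), p) = Add(Add(Pow(p, 2), Mul(Add(p, Add(-5, Mul(-1, p))), p)), p) = Add(Add(Pow(p, 2), Mul(-5, p)), p) = Add(Pow(p, 2), Mul(-4, p)))
M = 144
Add(Add(85, Function('j')(Function('N')(-2, Function('r')(Pow(0, 2))))), M) = Add(Add(85, Mul(Pow(0, 2), Add(-4, Pow(0, 2)))), 144) = Add(Add(85, Mul(0, Add(-4, 0))), 144) = Add(Add(85, Mul(0, -4)), 144) = Add(Add(85, 0), 144) = Add(85, 144) = 229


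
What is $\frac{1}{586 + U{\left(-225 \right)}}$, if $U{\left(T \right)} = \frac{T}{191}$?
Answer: $\frac{191}{111701} \approx 0.0017099$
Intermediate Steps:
$U{\left(T \right)} = \frac{T}{191}$ ($U{\left(T \right)} = T \frac{1}{191} = \frac{T}{191}$)
$\frac{1}{586 + U{\left(-225 \right)}} = \frac{1}{586 + \frac{1}{191} \left(-225\right)} = \frac{1}{586 - \frac{225}{191}} = \frac{1}{\frac{111701}{191}} = \frac{191}{111701}$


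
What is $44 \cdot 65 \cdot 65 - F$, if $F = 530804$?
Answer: $-344904$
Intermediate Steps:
$44 \cdot 65 \cdot 65 - F = 44 \cdot 65 \cdot 65 - 530804 = 2860 \cdot 65 - 530804 = 185900 - 530804 = -344904$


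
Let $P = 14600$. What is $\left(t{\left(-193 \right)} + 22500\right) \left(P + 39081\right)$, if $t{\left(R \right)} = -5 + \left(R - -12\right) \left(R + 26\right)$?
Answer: $2830169682$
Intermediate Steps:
$t{\left(R \right)} = -5 + \left(12 + R\right) \left(26 + R\right)$ ($t{\left(R \right)} = -5 + \left(R + 12\right) \left(26 + R\right) = -5 + \left(12 + R\right) \left(26 + R\right)$)
$\left(t{\left(-193 \right)} + 22500\right) \left(P + 39081\right) = \left(\left(307 + \left(-193\right)^{2} + 38 \left(-193\right)\right) + 22500\right) \left(14600 + 39081\right) = \left(\left(307 + 37249 - 7334\right) + 22500\right) 53681 = \left(30222 + 22500\right) 53681 = 52722 \cdot 53681 = 2830169682$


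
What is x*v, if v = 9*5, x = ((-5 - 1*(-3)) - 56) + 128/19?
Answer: -43830/19 ≈ -2306.8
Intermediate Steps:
x = -974/19 (x = ((-5 + 3) - 56) + 128*(1/19) = (-2 - 56) + 128/19 = -58 + 128/19 = -974/19 ≈ -51.263)
v = 45
x*v = -974/19*45 = -43830/19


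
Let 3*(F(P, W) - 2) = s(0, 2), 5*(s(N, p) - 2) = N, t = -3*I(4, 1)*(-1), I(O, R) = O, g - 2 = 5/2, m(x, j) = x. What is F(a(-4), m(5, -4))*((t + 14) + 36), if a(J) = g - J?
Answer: 496/3 ≈ 165.33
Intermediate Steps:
g = 9/2 (g = 2 + 5/2 = 9/2 ≈ 4.5000)
a(J) = 9/2 - J
t = 12 (t = -3*4*(-1) = -12*(-1) = 12)
s(N, p) = 2 + N/5
F(P, W) = 8/3 (F(P, W) = 2 + (2 + (1/5)*0)/3 = 2 + (2 + 0)/3 = 2 + (1/3)*2 = 2 + 2/3 = 8/3)
F(a(-4), m(5, -4))*((t + 14) + 36) = 8*((12 + 14) + 36)/3 = 8*(26 + 36)/3 = (8/3)*62 = 496/3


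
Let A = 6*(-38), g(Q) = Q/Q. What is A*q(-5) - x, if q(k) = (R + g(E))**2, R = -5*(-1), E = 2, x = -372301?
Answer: 364093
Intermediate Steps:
R = 5
g(Q) = 1
A = -228
q(k) = 36 (q(k) = (5 + 1)**2 = 6**2 = 36)
A*q(-5) - x = -228*36 - 1*(-372301) = -8208 + 372301 = 364093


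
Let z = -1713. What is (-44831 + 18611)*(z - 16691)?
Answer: 482552880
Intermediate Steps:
(-44831 + 18611)*(z - 16691) = (-44831 + 18611)*(-1713 - 16691) = -26220*(-18404) = 482552880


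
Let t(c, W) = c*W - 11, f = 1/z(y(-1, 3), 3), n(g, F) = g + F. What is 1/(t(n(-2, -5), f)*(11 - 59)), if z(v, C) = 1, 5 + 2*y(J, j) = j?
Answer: 1/864 ≈ 0.0011574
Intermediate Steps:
y(J, j) = -5/2 + j/2
n(g, F) = F + g
f = 1 (f = 1/1 = 1)
t(c, W) = -11 + W*c (t(c, W) = W*c - 11 = -11 + W*c)
1/(t(n(-2, -5), f)*(11 - 59)) = 1/((-11 + 1*(-5 - 2))*(11 - 59)) = 1/((-11 + 1*(-7))*(-48)) = 1/((-11 - 7)*(-48)) = 1/(-18*(-48)) = 1/864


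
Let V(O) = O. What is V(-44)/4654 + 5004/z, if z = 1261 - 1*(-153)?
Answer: 5806600/1645189 ≈ 3.5294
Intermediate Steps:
z = 1414 (z = 1261 + 153 = 1414)
V(-44)/4654 + 5004/z = -44/4654 + 5004/1414 = -44*1/4654 + 5004*(1/1414) = -22/2327 + 2502/707 = 5806600/1645189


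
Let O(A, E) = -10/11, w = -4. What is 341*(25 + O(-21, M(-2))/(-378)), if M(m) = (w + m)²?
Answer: 1611380/189 ≈ 8525.8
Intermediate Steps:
M(m) = (-4 + m)²
O(A, E) = -10/11 (O(A, E) = -10*1/11 = -10/11)
341*(25 + O(-21, M(-2))/(-378)) = 341*(25 - 10/11/(-378)) = 341*(25 - 10/11*(-1/378)) = 341*(25 + 5/2079) = 341*(51980/2079) = 1611380/189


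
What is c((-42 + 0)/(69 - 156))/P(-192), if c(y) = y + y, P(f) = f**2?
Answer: 7/267264 ≈ 2.6191e-5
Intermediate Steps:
c(y) = 2*y
c((-42 + 0)/(69 - 156))/P(-192) = (2*((-42 + 0)/(69 - 156)))/((-192)**2) = (2*(-42/(-87)))/36864 = (2*(-42*(-1/87)))*(1/36864) = (2*(14/29))*(1/36864) = (28/29)*(1/36864) = 7/267264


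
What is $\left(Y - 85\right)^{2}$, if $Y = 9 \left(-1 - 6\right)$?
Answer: $21904$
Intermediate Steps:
$Y = -63$ ($Y = 9 \left(-1 - 6\right) = 9 \left(-7\right) = -63$)
$\left(Y - 85\right)^{2} = \left(-63 - 85\right)^{2} = \left(-148\right)^{2} = 21904$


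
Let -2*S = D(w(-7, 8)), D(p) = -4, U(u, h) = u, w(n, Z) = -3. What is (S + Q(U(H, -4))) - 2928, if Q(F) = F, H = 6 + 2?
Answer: -2918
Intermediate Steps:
H = 8
S = 2 (S = -½*(-4) = 2)
(S + Q(U(H, -4))) - 2928 = (2 + 8) - 2928 = 10 - 2928 = -2918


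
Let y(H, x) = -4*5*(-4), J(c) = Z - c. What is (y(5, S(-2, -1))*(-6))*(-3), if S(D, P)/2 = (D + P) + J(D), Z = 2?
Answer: 1440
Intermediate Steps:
J(c) = 2 - c
S(D, P) = 4 + 2*P (S(D, P) = 2*((D + P) + (2 - D)) = 2*(2 + P) = 4 + 2*P)
y(H, x) = 80 (y(H, x) = -20*(-4) = 80)
(y(5, S(-2, -1))*(-6))*(-3) = (80*(-6))*(-3) = -480*(-3) = 1440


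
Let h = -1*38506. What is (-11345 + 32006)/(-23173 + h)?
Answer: -20661/61679 ≈ -0.33498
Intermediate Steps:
h = -38506
(-11345 + 32006)/(-23173 + h) = (-11345 + 32006)/(-23173 - 38506) = 20661/(-61679) = 20661*(-1/61679) = -20661/61679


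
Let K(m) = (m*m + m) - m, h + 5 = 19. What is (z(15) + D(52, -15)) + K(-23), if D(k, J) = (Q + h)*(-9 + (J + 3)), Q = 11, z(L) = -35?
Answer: -31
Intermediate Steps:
h = 14 (h = -5 + 19 = 14)
K(m) = m² (K(m) = (m² + m) - m = (m + m²) - m = m²)
D(k, J) = -150 + 25*J (D(k, J) = (11 + 14)*(-9 + (J + 3)) = 25*(-9 + (3 + J)) = 25*(-6 + J) = -150 + 25*J)
(z(15) + D(52, -15)) + K(-23) = (-35 + (-150 + 25*(-15))) + (-23)² = (-35 + (-150 - 375)) + 529 = (-35 - 525) + 529 = -560 + 529 = -31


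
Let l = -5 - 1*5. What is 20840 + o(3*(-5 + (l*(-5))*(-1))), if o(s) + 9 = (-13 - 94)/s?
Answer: 3437222/165 ≈ 20832.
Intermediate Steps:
l = -10 (l = -5 - 5 = -10)
o(s) = -9 - 107/s (o(s) = -9 + (-13 - 94)/s = -9 - 107/s)
20840 + o(3*(-5 + (l*(-5))*(-1))) = 20840 + (-9 - 107*1/(3*(-5 - 10*(-5)*(-1)))) = 20840 + (-9 - 107*1/(3*(-5 + 50*(-1)))) = 20840 + (-9 - 107*1/(3*(-5 - 50))) = 20840 + (-9 - 107/(3*(-55))) = 20840 + (-9 - 107/(-165)) = 20840 + (-9 - 107*(-1/165)) = 20840 + (-9 + 107/165) = 20840 - 1378/165 = 3437222/165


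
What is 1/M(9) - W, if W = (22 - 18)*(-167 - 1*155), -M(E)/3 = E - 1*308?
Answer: 1155337/897 ≈ 1288.0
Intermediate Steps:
M(E) = 924 - 3*E (M(E) = -3*(E - 1*308) = -3*(E - 308) = -3*(-308 + E) = 924 - 3*E)
W = -1288 (W = 4*(-167 - 155) = 4*(-322) = -1288)
1/M(9) - W = 1/(924 - 3*9) - 1*(-1288) = 1/(924 - 27) + 1288 = 1/897 + 1288 = 1155337/897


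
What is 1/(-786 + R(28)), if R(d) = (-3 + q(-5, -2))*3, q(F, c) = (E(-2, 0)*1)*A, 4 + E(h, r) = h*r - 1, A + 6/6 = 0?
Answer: -1/780 ≈ -0.0012821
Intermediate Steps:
A = -1 (A = -1 + 0 = -1)
E(h, r) = -5 + h*r (E(h, r) = -4 + (h*r - 1) = -4 + (-1 + h*r) = -5 + h*r)
q(F, c) = 5 (q(F, c) = ((-5 - 2*0)*1)*(-1) = ((-5 + 0)*1)*(-1) = -5*1*(-1) = -5*(-1) = 5)
R(d) = 6 (R(d) = (-3 + 5)*3 = 2*3 = 6)
1/(-786 + R(28)) = 1/(-786 + 6) = 1/(-780) = -1/780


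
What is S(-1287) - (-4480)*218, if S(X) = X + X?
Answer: 974066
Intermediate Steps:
S(X) = 2*X
S(-1287) - (-4480)*218 = 2*(-1287) - (-4480)*218 = -2574 - 1*(-976640) = -2574 + 976640 = 974066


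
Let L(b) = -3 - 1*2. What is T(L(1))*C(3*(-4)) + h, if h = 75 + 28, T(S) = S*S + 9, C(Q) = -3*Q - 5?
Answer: 1157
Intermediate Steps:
L(b) = -5 (L(b) = -3 - 2 = -5)
C(Q) = -5 - 3*Q
T(S) = 9 + S² (T(S) = S² + 9 = 9 + S²)
h = 103
T(L(1))*C(3*(-4)) + h = (9 + (-5)²)*(-5 - 9*(-4)) + 103 = (9 + 25)*(-5 - 3*(-12)) + 103 = 34*(-5 + 36) + 103 = 34*31 + 103 = 1054 + 103 = 1157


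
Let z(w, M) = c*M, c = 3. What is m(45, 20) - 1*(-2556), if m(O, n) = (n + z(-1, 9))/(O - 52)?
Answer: 17845/7 ≈ 2549.3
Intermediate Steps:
z(w, M) = 3*M
m(O, n) = (27 + n)/(-52 + O) (m(O, n) = (n + 3*9)/(O - 52) = (n + 27)/(-52 + O) = (27 + n)/(-52 + O))
m(45, 20) - 1*(-2556) = (27 + 20)/(-52 + 45) - 1*(-2556) = 47/(-7) + 2556 = -⅐*47 + 2556 = -47/7 + 2556 = 17845/7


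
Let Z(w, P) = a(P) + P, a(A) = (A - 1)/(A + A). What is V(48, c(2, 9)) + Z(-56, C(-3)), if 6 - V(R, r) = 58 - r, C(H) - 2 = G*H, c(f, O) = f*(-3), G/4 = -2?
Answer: -1639/52 ≈ -31.519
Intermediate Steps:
G = -8 (G = 4*(-2) = -8)
a(A) = (-1 + A)/(2*A) (a(A) = (-1 + A)/((2*A)) = (-1 + A)*(1/(2*A)) = (-1 + A)/(2*A))
c(f, O) = -3*f
C(H) = 2 - 8*H
V(R, r) = -52 + r (V(R, r) = 6 - (58 - r) = 6 + (-58 + r) = -52 + r)
Z(w, P) = P + (-1 + P)/(2*P) (Z(w, P) = (-1 + P)/(2*P) + P = P + (-1 + P)/(2*P))
V(48, c(2, 9)) + Z(-56, C(-3)) = (-52 - 3*2) + (½ + (2 - 8*(-3)) - 1/(2*(2 - 8*(-3)))) = (-52 - 6) + (½ + (2 + 24) - 1/(2*(2 + 24))) = -58 + (½ + 26 - ½/26) = -58 + (½ + 26 - ½*1/26) = -58 + (½ + 26 - 1/52) = -58 + 1377/52 = -1639/52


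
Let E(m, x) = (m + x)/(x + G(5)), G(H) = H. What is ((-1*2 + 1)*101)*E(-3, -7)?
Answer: -505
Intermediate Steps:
E(m, x) = (m + x)/(5 + x) (E(m, x) = (m + x)/(x + 5) = (m + x)/(5 + x))
((-1*2 + 1)*101)*E(-3, -7) = ((-1*2 + 1)*101)*((-3 - 7)/(5 - 7)) = ((-2 + 1)*101)*(-10/(-2)) = (-1*101)*(-½*(-10)) = -101*5 = -505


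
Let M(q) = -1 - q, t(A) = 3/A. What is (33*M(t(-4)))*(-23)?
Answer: 759/4 ≈ 189.75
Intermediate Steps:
(33*M(t(-4)))*(-23) = (33*(-1 - 3/(-4)))*(-23) = (33*(-1 - 3*(-1)/4))*(-23) = (33*(-1 - 1*(-¾)))*(-23) = (33*(-1 + ¾))*(-23) = (33*(-¼))*(-23) = -33/4*(-23) = 759/4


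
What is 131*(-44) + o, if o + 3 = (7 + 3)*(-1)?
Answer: -5777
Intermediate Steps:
o = -13 (o = -3 + (7 + 3)*(-1) = -3 + 10*(-1) = -3 - 10 = -13)
131*(-44) + o = 131*(-44) - 13 = -5764 - 13 = -5777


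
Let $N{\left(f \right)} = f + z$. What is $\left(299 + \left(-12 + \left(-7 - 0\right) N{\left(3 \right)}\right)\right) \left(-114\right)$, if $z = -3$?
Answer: $-32718$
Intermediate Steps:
$N{\left(f \right)} = -3 + f$ ($N{\left(f \right)} = f - 3 = -3 + f$)
$\left(299 + \left(-12 + \left(-7 - 0\right) N{\left(3 \right)}\right)\right) \left(-114\right) = \left(299 - \left(12 - \left(-7 - 0\right) \left(-3 + 3\right)\right)\right) \left(-114\right) = \left(299 - \left(12 - \left(-7 + 0\right) 0\right)\right) \left(-114\right) = \left(299 - 12\right) \left(-114\right) = 287 \left(-114\right) = -32718$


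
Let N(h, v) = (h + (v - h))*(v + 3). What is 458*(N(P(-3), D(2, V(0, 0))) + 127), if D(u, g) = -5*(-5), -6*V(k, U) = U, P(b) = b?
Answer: 378766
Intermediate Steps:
V(k, U) = -U/6
D(u, g) = 25
N(h, v) = v*(3 + v)
458*(N(P(-3), D(2, V(0, 0))) + 127) = 458*(25*(3 + 25) + 127) = 458*(25*28 + 127) = 458*(700 + 127) = 458*827 = 378766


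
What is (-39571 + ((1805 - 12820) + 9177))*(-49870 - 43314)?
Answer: 3858656256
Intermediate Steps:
(-39571 + ((1805 - 12820) + 9177))*(-49870 - 43314) = (-39571 + (-11015 + 9177))*(-93184) = (-39571 - 1838)*(-93184) = -41409*(-93184) = 3858656256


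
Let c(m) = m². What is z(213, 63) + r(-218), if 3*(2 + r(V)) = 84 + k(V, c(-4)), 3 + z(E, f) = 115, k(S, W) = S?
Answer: 196/3 ≈ 65.333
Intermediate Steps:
z(E, f) = 112 (z(E, f) = -3 + 115 = 112)
r(V) = 26 + V/3 (r(V) = -2 + (84 + V)/3 = -2 + (28 + V/3) = 26 + V/3)
z(213, 63) + r(-218) = 112 + (26 + (⅓)*(-218)) = 112 + (26 - 218/3) = 112 - 140/3 = 196/3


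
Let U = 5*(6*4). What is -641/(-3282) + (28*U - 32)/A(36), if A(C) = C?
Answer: 912131/9846 ≈ 92.640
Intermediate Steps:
U = 120 (U = 5*24 = 120)
-641/(-3282) + (28*U - 32)/A(36) = -641/(-3282) + (28*120 - 32)/36 = -641*(-1/3282) + (3360 - 32)*(1/36) = 641/3282 + 3328*(1/36) = 641/3282 + 832/9 = 912131/9846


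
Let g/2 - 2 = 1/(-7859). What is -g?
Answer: -31434/7859 ≈ -3.9997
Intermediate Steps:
g = 31434/7859 (g = 4 + 2/(-7859) = 4 + 2*(-1/7859) = 4 - 2/7859 = 31434/7859 ≈ 3.9997)
-g = -1*31434/7859 = -31434/7859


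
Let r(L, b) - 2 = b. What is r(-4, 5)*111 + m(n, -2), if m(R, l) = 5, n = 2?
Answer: 782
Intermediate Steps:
r(L, b) = 2 + b
r(-4, 5)*111 + m(n, -2) = (2 + 5)*111 + 5 = 7*111 + 5 = 777 + 5 = 782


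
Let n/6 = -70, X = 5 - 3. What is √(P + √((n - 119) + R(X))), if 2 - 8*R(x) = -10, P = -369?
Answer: √(-1476 + 10*I*√86)/2 ≈ 0.60316 + 19.219*I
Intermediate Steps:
X = 2
n = -420 (n = 6*(-70) = -420)
R(x) = 3/2 (R(x) = ¼ - ⅛*(-10) = ¼ + 5/4 = 3/2)
√(P + √((n - 119) + R(X))) = √(-369 + √((-420 - 119) + 3/2)) = √(-369 + √(-539 + 3/2)) = √(-369 + √(-1075/2)) = √(-369 + 5*I*√86/2)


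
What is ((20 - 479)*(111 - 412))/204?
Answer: 2709/4 ≈ 677.25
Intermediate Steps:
((20 - 479)*(111 - 412))/204 = -459*(-301)*(1/204) = 138159*(1/204) = 2709/4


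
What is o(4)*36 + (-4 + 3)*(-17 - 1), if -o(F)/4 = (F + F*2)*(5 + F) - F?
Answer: -14958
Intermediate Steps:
o(F) = 4*F - 12*F*(5 + F) (o(F) = -4*((F + F*2)*(5 + F) - F) = -4*((F + 2*F)*(5 + F) - F) = -4*((3*F)*(5 + F) - F) = -4*(3*F*(5 + F) - F) = -4*(-F + 3*F*(5 + F)) = 4*F - 12*F*(5 + F))
o(4)*36 + (-4 + 3)*(-17 - 1) = -4*4*(14 + 3*4)*36 + (-4 + 3)*(-17 - 1) = -4*4*(14 + 12)*36 - 1*(-18) = -4*4*26*36 + 18 = -416*36 + 18 = -14976 + 18 = -14958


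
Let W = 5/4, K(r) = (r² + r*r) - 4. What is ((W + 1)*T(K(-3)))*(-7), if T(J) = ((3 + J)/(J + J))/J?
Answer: -153/224 ≈ -0.68304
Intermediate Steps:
K(r) = -4 + 2*r² (K(r) = (r² + r²) - 4 = 2*r² - 4 = -4 + 2*r²)
W = 5/4 (W = 5*(¼) = 5/4 ≈ 1.2500)
T(J) = (3 + J)/(2*J²) (T(J) = ((3 + J)/((2*J)))/J = ((3 + J)*(1/(2*J)))/J = ((3 + J)/(2*J))/J = (3 + J)/(2*J²))
((W + 1)*T(K(-3)))*(-7) = ((5/4 + 1)*((3 + (-4 + 2*(-3)²))/(2*(-4 + 2*(-3)²)²)))*(-7) = (9*((3 + (-4 + 2*9))/(2*(-4 + 2*9)²))/4)*(-7) = (9*((3 + (-4 + 18))/(2*(-4 + 18)²))/4)*(-7) = (9*((½)*(3 + 14)/14²)/4)*(-7) = (9*((½)*(1/196)*17)/4)*(-7) = ((9/4)*(17/392))*(-7) = (153/1568)*(-7) = -153/224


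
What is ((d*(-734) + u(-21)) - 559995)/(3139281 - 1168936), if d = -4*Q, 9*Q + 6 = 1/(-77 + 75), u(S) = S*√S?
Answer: -5059039/17733105 - 21*I*√21/1970345 ≈ -0.28529 - 4.8841e-5*I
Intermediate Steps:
u(S) = S^(3/2)
Q = -13/18 (Q = -⅔ + 1/(9*(-77 + 75)) = -⅔ + (⅑)/(-2) = -⅔ + (⅑)*(-½) = -⅔ - 1/18 = -13/18 ≈ -0.72222)
d = 26/9 (d = -4*(-13/18) = 26/9 ≈ 2.8889)
((d*(-734) + u(-21)) - 559995)/(3139281 - 1168936) = (((26/9)*(-734) + (-21)^(3/2)) - 559995)/(3139281 - 1168936) = ((-19084/9 - 21*I*√21) - 559995)/1970345 = (-5059039/9 - 21*I*√21)*(1/1970345) = -5059039/17733105 - 21*I*√21/1970345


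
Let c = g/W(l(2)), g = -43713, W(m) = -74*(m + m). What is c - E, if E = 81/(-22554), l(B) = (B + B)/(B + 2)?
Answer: 54773055/185444 ≈ 295.36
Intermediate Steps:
l(B) = 2*B/(2 + B) (l(B) = (2*B)/(2 + B) = 2*B/(2 + B))
W(m) = -148*m
E = -9/2506 (E = 81*(-1/22554) = -9/2506 ≈ -0.0035914)
c = 43713/148 (c = -43713/((-296*2/(2 + 2))) = -43713/((-296*2/4)) = -43713/((-148*1)) = -43713/(-148) = -43713*(-1/148) = 43713/148 ≈ 295.36)
c - E = 43713/148 - 1*(-9/2506) = 43713/148 + 9/2506 = 54773055/185444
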